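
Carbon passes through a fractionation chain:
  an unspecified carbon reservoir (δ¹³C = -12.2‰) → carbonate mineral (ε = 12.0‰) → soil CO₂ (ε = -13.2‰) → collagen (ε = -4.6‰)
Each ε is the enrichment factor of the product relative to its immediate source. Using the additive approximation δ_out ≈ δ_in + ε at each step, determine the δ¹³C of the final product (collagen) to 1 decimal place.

-18.0‰

step 1: δ ≈ -12.2 + (12.0) = -0.2‰
step 2: δ ≈ -0.2 + (-13.2) = -13.4‰
step 3: δ ≈ -13.4 + (-4.6) = -18.0‰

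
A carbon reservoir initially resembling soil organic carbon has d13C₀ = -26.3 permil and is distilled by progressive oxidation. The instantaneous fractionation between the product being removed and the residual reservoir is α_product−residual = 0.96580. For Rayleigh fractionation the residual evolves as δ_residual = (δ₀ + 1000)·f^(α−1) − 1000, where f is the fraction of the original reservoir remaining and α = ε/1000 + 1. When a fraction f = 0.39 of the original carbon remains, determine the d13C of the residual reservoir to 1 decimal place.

5.6 permil

Rayleigh residual: δ_res = (δ₀ + 1000)·f^(α−1) − 1000
α − 1 = -0.03420
f^(α−1) = 0.39^(-0.03420) = 1.032727
δ_res = (-26.3 + 1000) × 1.032727 − 1000 = 1005.566 − 1000 = 5.57 permil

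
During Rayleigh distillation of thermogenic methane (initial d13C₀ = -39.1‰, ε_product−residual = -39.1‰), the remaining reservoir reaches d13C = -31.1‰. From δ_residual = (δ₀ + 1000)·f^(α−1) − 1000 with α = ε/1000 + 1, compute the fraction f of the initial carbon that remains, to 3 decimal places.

0.809

α − 1 = ε/1000 = -0.0391
(δ_res + 1000)/(δ₀ + 1000) = (-31.1 + 1000)/(-39.1 + 1000) = 968.9/960.9 = 1.008326
f = 1.008326^(1/-0.0391) = exp(ln(1.008326)/-0.0391) = exp(0.00829/-0.0391)
f = exp(-0.2120) = 0.8089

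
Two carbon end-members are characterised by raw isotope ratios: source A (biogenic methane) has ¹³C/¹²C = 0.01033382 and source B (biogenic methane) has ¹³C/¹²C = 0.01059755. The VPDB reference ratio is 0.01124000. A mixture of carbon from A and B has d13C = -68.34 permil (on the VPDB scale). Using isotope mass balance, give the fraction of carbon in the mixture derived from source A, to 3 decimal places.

0.477

δ_A = (0.01033382/0.01124000 − 1)×1000 = (0.919379 − 1)×1000 = -80.621 permil
δ_B = (0.01059755/0.01124000 − 1)×1000 = (0.942843 − 1)×1000 = -57.157 permil
f_A = (δ_mix − δ_B)/(δ_A − δ_B) = (-68.34 − (-57.157))/(-80.621 − (-57.157))
f_A = -11.183 / -23.464 = 0.4766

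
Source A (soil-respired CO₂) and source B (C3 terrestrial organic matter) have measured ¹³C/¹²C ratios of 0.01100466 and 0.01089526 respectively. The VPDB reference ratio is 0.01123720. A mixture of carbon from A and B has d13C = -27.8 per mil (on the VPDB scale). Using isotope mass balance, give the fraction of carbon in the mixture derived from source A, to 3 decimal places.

δ_A = (0.01100466/0.01123720 − 1)×1000 = (0.979306 − 1)×1000 = -20.694 per mil
δ_B = (0.01089526/0.01123720 − 1)×1000 = (0.969571 − 1)×1000 = -30.429 per mil
f_A = (δ_mix − δ_B)/(δ_A − δ_B) = (-27.8 − (-30.429))/(-20.694 − (-30.429))
f_A = 2.629 / 9.736 = 0.2701

0.270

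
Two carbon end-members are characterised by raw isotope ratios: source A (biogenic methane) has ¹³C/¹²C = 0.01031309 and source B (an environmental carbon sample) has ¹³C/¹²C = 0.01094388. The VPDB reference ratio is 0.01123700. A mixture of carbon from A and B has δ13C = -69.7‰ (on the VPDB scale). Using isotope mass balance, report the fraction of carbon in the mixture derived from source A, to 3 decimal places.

0.777

δ_A = (0.01031309/0.01123700 − 1)×1000 = (0.917780 − 1)×1000 = -82.220‰
δ_B = (0.01094388/0.01123700 − 1)×1000 = (0.973915 − 1)×1000 = -26.085‰
f_A = (δ_mix − δ_B)/(δ_A − δ_B) = (-69.7 − (-26.085))/(-82.220 − (-26.085))
f_A = -43.615 / -56.135 = 0.7770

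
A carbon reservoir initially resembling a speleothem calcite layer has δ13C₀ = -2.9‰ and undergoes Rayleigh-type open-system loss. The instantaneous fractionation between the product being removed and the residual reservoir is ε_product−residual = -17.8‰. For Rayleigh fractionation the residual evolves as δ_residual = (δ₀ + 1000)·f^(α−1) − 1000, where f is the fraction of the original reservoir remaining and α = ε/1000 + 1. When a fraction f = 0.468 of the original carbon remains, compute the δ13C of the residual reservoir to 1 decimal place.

10.7‰

Rayleigh residual: δ_res = (δ₀ + 1000)·f^(α−1) − 1000
α = ε/1000 + 1 = 0.98220, so α − 1 = -0.01780
f^(α−1) = 0.468^(-0.01780) = 1.013607
δ_res = (-2.9 + 1000) × 1.013607 − 1000 = 1010.668 − 1000 = 10.67‰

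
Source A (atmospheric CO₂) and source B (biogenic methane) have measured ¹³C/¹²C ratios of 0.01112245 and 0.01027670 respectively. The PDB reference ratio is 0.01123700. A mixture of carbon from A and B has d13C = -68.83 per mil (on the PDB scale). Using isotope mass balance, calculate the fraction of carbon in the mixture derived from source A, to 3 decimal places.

0.221

δ_A = (0.01112245/0.01123700 − 1)×1000 = (0.989806 − 1)×1000 = -10.194 per mil
δ_B = (0.01027670/0.01123700 − 1)×1000 = (0.914541 − 1)×1000 = -85.459 per mil
f_A = (δ_mix − δ_B)/(δ_A − δ_B) = (-68.83 − (-85.459))/(-10.194 − (-85.459))
f_A = 16.629 / 75.265 = 0.2209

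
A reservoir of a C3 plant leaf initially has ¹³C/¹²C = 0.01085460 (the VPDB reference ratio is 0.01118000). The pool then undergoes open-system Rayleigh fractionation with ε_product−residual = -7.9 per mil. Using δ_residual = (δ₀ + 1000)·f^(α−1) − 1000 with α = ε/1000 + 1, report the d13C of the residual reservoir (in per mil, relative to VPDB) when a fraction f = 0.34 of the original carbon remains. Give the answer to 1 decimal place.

-20.8 per mil

δ₀ = (0.01085460/0.01118000 − 1)×1000 = (0.970894 − 1)×1000 = -29.106 per mil
α − 1 = ε/1000 = -0.0079
f^(α−1) = 0.34^(-0.0079) = 1.008559
δ_res = (-29.106 + 1000) × 1.008559 − 1000 = 979.204 − 1000 = -20.80 per mil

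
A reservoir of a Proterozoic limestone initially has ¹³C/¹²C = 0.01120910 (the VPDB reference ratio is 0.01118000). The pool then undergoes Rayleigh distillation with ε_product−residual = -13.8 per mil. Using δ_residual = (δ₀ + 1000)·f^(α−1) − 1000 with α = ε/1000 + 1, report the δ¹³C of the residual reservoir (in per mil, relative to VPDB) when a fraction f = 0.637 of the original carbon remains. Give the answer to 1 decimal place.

8.9 per mil

δ₀ = (0.01120910/0.01118000 − 1)×1000 = (1.002603 − 1)×1000 = 2.603 per mil
α − 1 = ε/1000 = -0.0138
f^(α−1) = 0.637^(-0.0138) = 1.006243
δ_res = (2.603 + 1000) × 1.006243 − 1000 = 1008.862 − 1000 = 8.86 per mil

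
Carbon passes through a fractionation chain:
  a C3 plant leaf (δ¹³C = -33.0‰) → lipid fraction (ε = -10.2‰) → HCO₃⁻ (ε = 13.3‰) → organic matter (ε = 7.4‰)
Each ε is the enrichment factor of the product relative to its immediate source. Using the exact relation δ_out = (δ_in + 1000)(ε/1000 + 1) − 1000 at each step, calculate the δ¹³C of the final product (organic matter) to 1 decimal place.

-23.0‰

step 1: δ = (-33.00 + 1000)·(-10.2/1000 + 1) − 1000 = -42.86‰
step 2: δ = (-42.86 + 1000)·(13.3/1000 + 1) − 1000 = -30.13‰
step 3: δ = (-30.13 + 1000)·(7.4/1000 + 1) − 1000 = -22.96‰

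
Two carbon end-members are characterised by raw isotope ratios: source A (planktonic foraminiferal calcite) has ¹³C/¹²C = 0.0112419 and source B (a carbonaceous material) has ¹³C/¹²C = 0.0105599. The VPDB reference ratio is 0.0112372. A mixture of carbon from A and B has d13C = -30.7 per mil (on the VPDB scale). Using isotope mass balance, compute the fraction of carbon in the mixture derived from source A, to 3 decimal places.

δ_A = (0.0112419/0.0112372 − 1)×1000 = (1.000418 − 1)×1000 = 0.418 per mil
δ_B = (0.0105599/0.0112372 − 1)×1000 = (0.939727 − 1)×1000 = -60.273 per mil
f_A = (δ_mix − δ_B)/(δ_A − δ_B) = (-30.7 − (-60.273))/(0.418 − (-60.273))
f_A = 29.573 / 60.691 = 0.4873

0.487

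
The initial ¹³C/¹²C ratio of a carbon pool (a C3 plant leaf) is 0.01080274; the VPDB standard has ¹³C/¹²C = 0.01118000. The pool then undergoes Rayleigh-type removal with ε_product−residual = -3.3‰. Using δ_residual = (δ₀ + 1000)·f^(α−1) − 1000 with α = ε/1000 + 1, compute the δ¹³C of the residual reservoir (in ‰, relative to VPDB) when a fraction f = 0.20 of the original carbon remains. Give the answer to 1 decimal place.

δ₀ = (0.01080274/0.01118000 − 1)×1000 = (0.966256 − 1)×1000 = -33.744‰
α − 1 = ε/1000 = -0.0033
f^(α−1) = 0.20^(-0.0033) = 1.005325
δ_res = (-33.744 + 1000) × 1.005325 − 1000 = 971.401 − 1000 = -28.60‰

-28.6‰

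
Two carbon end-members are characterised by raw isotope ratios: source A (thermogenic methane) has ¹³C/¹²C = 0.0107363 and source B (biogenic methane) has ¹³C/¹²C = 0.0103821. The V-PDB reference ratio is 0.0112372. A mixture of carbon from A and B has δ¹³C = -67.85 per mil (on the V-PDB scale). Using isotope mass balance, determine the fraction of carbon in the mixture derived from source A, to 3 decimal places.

0.262

δ_A = (0.0107363/0.0112372 − 1)×1000 = (0.955425 − 1)×1000 = -44.575 per mil
δ_B = (0.0103821/0.0112372 − 1)×1000 = (0.923905 − 1)×1000 = -76.095 per mil
f_A = (δ_mix − δ_B)/(δ_A − δ_B) = (-67.85 − (-76.095))/(-44.575 − (-76.095))
f_A = 8.245 / 31.520 = 0.2616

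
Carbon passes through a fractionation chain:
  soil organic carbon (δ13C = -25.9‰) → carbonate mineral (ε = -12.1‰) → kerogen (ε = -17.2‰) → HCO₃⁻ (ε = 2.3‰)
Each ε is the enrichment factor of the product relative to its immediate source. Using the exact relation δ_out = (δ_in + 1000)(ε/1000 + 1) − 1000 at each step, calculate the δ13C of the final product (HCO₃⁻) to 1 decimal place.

-52.1‰

step 1: δ = (-25.90 + 1000)·(-12.1/1000 + 1) − 1000 = -37.69‰
step 2: δ = (-37.69 + 1000)·(-17.2/1000 + 1) − 1000 = -54.24‰
step 3: δ = (-54.24 + 1000)·(2.3/1000 + 1) − 1000 = -52.06‰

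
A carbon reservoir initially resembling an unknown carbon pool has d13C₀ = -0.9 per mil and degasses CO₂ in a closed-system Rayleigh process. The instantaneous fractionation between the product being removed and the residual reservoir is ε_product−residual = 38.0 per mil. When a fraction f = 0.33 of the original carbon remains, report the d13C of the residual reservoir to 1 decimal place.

Rayleigh residual: δ_res = (δ₀ + 1000)·f^(α−1) − 1000
α = ε/1000 + 1 = 1.03800, so α − 1 = 0.03800
f^(α−1) = 0.33^(0.03800) = 0.958746
δ_res = (-0.9 + 1000) × 0.958746 − 1000 = 957.883 − 1000 = -42.12 per mil

-42.1 per mil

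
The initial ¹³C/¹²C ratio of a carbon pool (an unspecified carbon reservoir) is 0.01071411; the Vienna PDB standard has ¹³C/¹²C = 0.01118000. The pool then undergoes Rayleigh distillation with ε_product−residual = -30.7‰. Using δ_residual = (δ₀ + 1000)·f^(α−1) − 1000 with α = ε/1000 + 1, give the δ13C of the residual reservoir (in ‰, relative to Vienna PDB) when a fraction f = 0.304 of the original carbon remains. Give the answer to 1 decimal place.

δ₀ = (0.01071411/0.01118000 − 1)×1000 = (0.958328 − 1)×1000 = -41.672‰
α − 1 = ε/1000 = -0.0307
f^(α−1) = 0.304^(-0.0307) = 1.037232
δ_res = (-41.672 + 1000) × 1.037232 − 1000 = 994.008 − 1000 = -5.99‰

-6.0‰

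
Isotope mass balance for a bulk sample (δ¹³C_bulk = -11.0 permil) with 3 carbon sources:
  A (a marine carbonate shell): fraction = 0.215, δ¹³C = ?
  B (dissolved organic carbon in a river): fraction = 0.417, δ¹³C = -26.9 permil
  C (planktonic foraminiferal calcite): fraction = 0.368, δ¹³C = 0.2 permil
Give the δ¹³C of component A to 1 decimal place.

0.7 permil

Isotope mass balance: δ_bulk = Σ fᵢ·δᵢ.
-11.0 = 0.215×δ_A + 0.417×(-26.9) + 0.368×(0.2)
0.215·δ_A = -11.0 − (-11.144) = 0.144
δ_A = 0.144 / 0.215 = 0.67 permil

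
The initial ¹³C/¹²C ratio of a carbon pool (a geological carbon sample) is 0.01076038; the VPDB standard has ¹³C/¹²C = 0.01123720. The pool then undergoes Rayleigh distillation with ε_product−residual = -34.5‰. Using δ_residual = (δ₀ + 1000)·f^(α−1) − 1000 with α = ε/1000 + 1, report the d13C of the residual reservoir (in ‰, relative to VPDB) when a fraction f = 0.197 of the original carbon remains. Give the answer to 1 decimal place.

12.8‰

δ₀ = (0.01076038/0.01123720 − 1)×1000 = (0.957568 − 1)×1000 = -42.432‰
α − 1 = ε/1000 = -0.0345
f^(α−1) = 0.197^(-0.0345) = 1.057647
δ_res = (-42.432 + 1000) × 1.057647 − 1000 = 1012.769 − 1000 = 12.77‰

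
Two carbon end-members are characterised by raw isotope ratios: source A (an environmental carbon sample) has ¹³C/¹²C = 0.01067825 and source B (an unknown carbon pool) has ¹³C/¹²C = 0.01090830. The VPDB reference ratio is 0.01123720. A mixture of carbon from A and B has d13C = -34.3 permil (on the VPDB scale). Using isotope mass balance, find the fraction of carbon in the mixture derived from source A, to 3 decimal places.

δ_A = (0.01067825/0.01123720 − 1)×1000 = (0.950259 − 1)×1000 = -49.741 permil
δ_B = (0.01090830/0.01123720 − 1)×1000 = (0.970731 − 1)×1000 = -29.269 permil
f_A = (δ_mix − δ_B)/(δ_A − δ_B) = (-34.3 − (-29.269))/(-49.741 − (-29.269))
f_A = -5.031 / -20.472 = 0.2458

0.246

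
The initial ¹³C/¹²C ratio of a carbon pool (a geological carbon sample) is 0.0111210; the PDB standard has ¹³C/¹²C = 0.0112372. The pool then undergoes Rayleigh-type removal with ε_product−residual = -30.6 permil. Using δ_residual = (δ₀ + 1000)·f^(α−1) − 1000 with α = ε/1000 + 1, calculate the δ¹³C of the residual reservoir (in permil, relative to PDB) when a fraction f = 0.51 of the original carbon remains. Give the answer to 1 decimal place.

10.3 permil

δ₀ = (0.0111210/0.0112372 − 1)×1000 = (0.989659 − 1)×1000 = -10.341 permil
α − 1 = ε/1000 = -0.0306
f^(α−1) = 0.51^(-0.0306) = 1.020818
δ_res = (-10.341 + 1000) × 1.020818 − 1000 = 1010.262 − 1000 = 10.26 permil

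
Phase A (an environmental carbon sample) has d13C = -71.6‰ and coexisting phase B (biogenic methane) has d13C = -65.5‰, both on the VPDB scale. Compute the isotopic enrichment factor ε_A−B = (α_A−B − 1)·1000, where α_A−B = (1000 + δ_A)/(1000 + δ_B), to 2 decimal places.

α_A−B = (1000 + -71.6) / (1000 + -65.5) = 928.4 / 934.5 = 0.993472
ε_A−B = (0.993472 − 1) × 1000 = -6.528‰
(The approximation ε ≈ δ_A − δ_B would give -6.1‰.)

-6.53‰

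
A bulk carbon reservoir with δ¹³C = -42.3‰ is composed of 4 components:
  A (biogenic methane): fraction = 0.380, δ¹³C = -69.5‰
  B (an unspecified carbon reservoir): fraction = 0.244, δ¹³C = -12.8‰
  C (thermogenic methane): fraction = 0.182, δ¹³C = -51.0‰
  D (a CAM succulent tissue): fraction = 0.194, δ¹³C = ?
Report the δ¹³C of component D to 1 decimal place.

Isotope mass balance: δ_bulk = Σ fᵢ·δᵢ.
-42.3 = 0.380×(-69.5) + 0.244×(-12.8) + 0.182×(-51.0) + 0.194×δ_D
0.194·δ_D = -42.3 − (-38.815) = -3.485
δ_D = -3.485 / 0.194 = -17.96‰

-18.0‰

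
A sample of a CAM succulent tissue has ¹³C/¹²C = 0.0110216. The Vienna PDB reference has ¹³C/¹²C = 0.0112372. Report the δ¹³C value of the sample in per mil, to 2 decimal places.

δ¹³C = (R_sample / R_standard − 1) × 1000
R_sample / R_standard = 0.0110216 / 0.0112372 = 0.980814
δ¹³C = (0.980814 − 1) × 1000 = -19.186 per mil

-19.19 per mil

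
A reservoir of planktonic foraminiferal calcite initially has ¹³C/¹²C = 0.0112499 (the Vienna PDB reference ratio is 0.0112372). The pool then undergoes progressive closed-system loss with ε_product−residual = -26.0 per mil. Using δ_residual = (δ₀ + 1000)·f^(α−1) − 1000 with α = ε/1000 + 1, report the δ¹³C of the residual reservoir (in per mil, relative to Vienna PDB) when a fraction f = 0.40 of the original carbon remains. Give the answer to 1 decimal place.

δ₀ = (0.0112499/0.0112372 − 1)×1000 = (1.001130 − 1)×1000 = 1.130 per mil
α − 1 = ε/1000 = -0.0260
f^(α−1) = 0.40^(-0.0260) = 1.024110
δ_res = (1.130 + 1000) × 1.024110 − 1000 = 1025.267 − 1000 = 25.27 per mil

25.3 per mil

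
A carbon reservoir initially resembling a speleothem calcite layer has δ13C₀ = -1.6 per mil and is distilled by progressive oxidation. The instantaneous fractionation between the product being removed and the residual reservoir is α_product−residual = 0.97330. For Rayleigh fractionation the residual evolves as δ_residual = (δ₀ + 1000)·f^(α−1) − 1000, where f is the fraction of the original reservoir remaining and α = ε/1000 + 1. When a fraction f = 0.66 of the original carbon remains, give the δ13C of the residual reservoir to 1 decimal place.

Rayleigh residual: δ_res = (δ₀ + 1000)·f^(α−1) − 1000
α − 1 = -0.02670
f^(α−1) = 0.66^(-0.02670) = 1.011156
δ_res = (-1.6 + 1000) × 1.011156 − 1000 = 1009.538 − 1000 = 9.54 per mil

9.5 per mil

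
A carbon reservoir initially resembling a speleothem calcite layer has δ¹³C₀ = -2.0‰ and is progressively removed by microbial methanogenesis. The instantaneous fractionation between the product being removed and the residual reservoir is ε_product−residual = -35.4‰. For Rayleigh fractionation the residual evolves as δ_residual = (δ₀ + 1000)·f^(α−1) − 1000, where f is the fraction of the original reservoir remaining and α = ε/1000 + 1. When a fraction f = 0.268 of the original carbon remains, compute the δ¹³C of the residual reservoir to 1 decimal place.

45.6‰

Rayleigh residual: δ_res = (δ₀ + 1000)·f^(α−1) − 1000
α = ε/1000 + 1 = 0.96460, so α − 1 = -0.03540
f^(α−1) = 0.268^(-0.03540) = 1.047717
δ_res = (-2.0 + 1000) × 1.047717 − 1000 = 1045.622 − 1000 = 45.62‰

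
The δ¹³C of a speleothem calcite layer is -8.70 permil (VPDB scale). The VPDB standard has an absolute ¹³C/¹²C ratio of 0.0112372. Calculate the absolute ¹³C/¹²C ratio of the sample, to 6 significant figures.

R_sample = R_standard × (δ¹³C/1000 + 1)
R_sample = 0.0112372 × (-8.70/1000 + 1) = 0.0112372 × 0.991300
R_sample = 0.0111394

0.0111394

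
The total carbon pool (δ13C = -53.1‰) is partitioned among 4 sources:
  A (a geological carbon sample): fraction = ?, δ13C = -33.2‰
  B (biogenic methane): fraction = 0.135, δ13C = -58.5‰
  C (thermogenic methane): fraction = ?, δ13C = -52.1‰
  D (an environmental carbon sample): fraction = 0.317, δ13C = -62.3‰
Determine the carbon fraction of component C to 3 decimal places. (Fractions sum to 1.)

0.384

Let f_C and f_A be the unknown fractions; fractions sum to 1 so f_C + f_A = 0.548.
Mass balance: Σ fᵢ·δᵢ = δ_bulk ⇒ f_C·(-52.1) + f_A·(-33.2) = -53.1 − (-27.647) = -25.453
Substitute f_A = 0.548 − f_C:
f_C·(-52.1 − -33.2) = -25.453 − 0.548×(-33.2) = -7.260
f_C = -7.260 / -18.9 = 0.3841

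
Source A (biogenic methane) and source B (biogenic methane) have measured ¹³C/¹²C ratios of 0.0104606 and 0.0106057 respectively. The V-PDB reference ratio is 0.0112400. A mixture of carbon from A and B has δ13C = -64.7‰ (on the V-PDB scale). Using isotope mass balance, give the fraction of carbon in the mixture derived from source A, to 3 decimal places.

0.640

δ_A = (0.0104606/0.0112400 − 1)×1000 = (0.930658 − 1)×1000 = -69.342‰
δ_B = (0.0106057/0.0112400 − 1)×1000 = (0.943568 − 1)×1000 = -56.432‰
f_A = (δ_mix − δ_B)/(δ_A − δ_B) = (-64.7 − (-56.432))/(-69.342 − (-56.432))
f_A = -8.268 / -12.909 = 0.6404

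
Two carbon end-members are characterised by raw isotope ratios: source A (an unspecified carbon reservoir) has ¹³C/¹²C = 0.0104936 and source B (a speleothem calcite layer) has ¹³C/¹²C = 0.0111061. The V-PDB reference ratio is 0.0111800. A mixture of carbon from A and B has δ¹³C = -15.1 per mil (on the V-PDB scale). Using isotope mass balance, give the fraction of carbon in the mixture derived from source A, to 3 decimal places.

0.155

δ_A = (0.0104936/0.0111800 − 1)×1000 = (0.938605 − 1)×1000 = -61.395 per mil
δ_B = (0.0111061/0.0111800 − 1)×1000 = (0.993390 − 1)×1000 = -6.610 per mil
f_A = (δ_mix − δ_B)/(δ_A − δ_B) = (-15.1 − (-6.610))/(-61.395 − (-6.610))
f_A = -8.490 / -54.785 = 0.1550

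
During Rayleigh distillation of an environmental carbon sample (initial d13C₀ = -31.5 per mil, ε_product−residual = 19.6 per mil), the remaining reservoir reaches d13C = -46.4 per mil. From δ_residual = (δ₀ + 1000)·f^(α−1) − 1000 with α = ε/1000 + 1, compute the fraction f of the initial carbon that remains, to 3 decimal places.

α − 1 = ε/1000 = 0.0196
(δ_res + 1000)/(δ₀ + 1000) = (-46.4 + 1000)/(-31.5 + 1000) = 953.6/968.5 = 0.984615
f = 0.984615^(1/0.0196) = exp(ln(0.984615)/0.0196) = exp(-0.01550/0.0196)
f = exp(-0.7910) = 0.4534

0.453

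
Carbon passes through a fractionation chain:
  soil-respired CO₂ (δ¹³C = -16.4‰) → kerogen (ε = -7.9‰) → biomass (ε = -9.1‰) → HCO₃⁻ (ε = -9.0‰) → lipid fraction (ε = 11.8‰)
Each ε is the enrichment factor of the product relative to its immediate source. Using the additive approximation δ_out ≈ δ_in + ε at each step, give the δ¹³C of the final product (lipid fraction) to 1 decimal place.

-30.6‰

step 1: δ ≈ -16.4 + (-7.9) = -24.3‰
step 2: δ ≈ -24.3 + (-9.1) = -33.4‰
step 3: δ ≈ -33.4 + (-9.0) = -42.4‰
step 4: δ ≈ -42.4 + (11.8) = -30.6‰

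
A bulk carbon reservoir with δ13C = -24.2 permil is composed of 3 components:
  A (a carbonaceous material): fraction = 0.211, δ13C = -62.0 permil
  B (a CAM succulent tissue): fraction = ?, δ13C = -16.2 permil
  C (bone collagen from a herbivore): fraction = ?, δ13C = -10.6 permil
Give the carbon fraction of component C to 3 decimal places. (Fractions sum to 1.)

Let f_C and f_B be the unknown fractions; fractions sum to 1 so f_C + f_B = 0.789.
Mass balance: Σ fᵢ·δᵢ = δ_bulk ⇒ f_C·(-10.6) + f_B·(-16.2) = -24.2 − (-13.082) = -11.118
Substitute f_B = 0.789 − f_C:
f_C·(-10.6 − -16.2) = -11.118 − 0.789×(-16.2) = 1.664
f_C = 1.664 / 5.6 = 0.2971

0.297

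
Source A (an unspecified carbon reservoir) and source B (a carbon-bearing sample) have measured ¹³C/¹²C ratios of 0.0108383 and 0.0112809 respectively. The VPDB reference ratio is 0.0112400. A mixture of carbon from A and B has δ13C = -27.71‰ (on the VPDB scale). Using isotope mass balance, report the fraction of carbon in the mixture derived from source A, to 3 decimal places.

δ_A = (0.0108383/0.0112400 − 1)×1000 = (0.964262 − 1)×1000 = -35.738‰
δ_B = (0.0112809/0.0112400 − 1)×1000 = (1.003639 − 1)×1000 = 3.639‰
f_A = (δ_mix − δ_B)/(δ_A − δ_B) = (-27.71 − (3.639))/(-35.738 − (3.639))
f_A = -31.349 / -39.377 = 0.7961

0.796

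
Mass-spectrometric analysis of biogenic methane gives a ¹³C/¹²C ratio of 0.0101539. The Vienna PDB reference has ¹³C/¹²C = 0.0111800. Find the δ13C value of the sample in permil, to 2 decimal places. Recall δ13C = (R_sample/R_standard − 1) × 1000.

-91.78 permil

δ13C = (R_sample / R_standard − 1) × 1000
R_sample / R_standard = 0.0101539 / 0.0111800 = 0.908220
δ13C = (0.908220 − 1) × 1000 = -91.780 permil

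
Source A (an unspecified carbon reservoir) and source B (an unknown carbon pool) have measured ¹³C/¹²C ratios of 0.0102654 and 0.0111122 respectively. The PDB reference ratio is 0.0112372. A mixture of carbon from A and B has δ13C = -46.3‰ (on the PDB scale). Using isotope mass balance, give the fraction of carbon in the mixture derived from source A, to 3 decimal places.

δ_A = (0.0102654/0.0112372 − 1)×1000 = (0.913519 − 1)×1000 = -86.481‰
δ_B = (0.0111122/0.0112372 − 1)×1000 = (0.988876 − 1)×1000 = -11.124‰
f_A = (δ_mix − δ_B)/(δ_A − δ_B) = (-46.3 − (-11.124))/(-86.481 − (-11.124))
f_A = -35.176 / -75.357 = 0.4668

0.467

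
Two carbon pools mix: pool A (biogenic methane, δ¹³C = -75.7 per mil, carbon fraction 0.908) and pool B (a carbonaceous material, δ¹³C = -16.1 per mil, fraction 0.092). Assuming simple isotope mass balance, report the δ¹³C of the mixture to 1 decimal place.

-70.2 per mil

δ_mix = f_A·δ_A + f_B·δ_B
δ_mix = 0.908 × (-75.7) + 0.092 × (-16.1)
δ_mix = -68.74 + -1.48 = -70.22 per mil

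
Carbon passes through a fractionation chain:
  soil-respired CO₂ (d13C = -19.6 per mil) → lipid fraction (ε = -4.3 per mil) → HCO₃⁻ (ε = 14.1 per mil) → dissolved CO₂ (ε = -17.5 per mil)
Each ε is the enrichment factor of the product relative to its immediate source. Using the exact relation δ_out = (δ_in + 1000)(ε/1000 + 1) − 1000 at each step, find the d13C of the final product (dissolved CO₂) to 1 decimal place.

step 1: δ = (-19.60 + 1000)·(-4.3/1000 + 1) − 1000 = -23.82 per mil
step 2: δ = (-23.82 + 1000)·(14.1/1000 + 1) − 1000 = -10.05 per mil
step 3: δ = (-10.05 + 1000)·(-17.5/1000 + 1) − 1000 = -27.38 per mil

-27.4 per mil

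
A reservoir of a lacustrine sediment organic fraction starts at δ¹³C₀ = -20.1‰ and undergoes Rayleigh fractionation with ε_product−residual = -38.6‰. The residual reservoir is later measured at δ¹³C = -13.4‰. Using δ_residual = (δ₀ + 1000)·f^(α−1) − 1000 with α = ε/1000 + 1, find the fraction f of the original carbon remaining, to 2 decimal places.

α − 1 = ε/1000 = -0.0386
(δ_res + 1000)/(δ₀ + 1000) = (-13.4 + 1000)/(-20.1 + 1000) = 986.6/979.9 = 1.006837
f = 1.006837^(1/-0.0386) = exp(ln(1.006837)/-0.0386) = exp(0.00681/-0.0386)
f = exp(-0.1765) = 0.8382

0.84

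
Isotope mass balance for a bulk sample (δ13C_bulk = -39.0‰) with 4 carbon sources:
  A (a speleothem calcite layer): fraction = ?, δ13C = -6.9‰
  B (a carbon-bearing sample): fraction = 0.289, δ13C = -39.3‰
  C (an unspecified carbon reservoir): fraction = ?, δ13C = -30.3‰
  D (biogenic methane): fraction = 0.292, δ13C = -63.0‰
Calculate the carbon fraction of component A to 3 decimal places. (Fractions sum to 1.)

0.147

Let f_A and f_C be the unknown fractions; fractions sum to 1 so f_A + f_C = 0.419.
Mass balance: Σ fᵢ·δᵢ = δ_bulk ⇒ f_A·(-6.9) + f_C·(-30.3) = -39.0 − (-29.754) = -9.246
Substitute f_C = 0.419 − f_A:
f_A·(-6.9 − -30.3) = -9.246 − 0.419×(-30.3) = 3.449
f_A = 3.449 / 23.4 = 0.1474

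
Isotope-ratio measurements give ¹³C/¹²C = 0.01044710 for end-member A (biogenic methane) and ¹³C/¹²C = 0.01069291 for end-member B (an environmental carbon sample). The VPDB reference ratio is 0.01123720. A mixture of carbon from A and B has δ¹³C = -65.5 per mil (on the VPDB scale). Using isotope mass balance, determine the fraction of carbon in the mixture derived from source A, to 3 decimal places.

δ_A = (0.01044710/0.01123720 − 1)×1000 = (0.929689 − 1)×1000 = -70.311 per mil
δ_B = (0.01069291/0.01123720 − 1)×1000 = (0.951564 − 1)×1000 = -48.436 per mil
f_A = (δ_mix − δ_B)/(δ_A − δ_B) = (-65.5 − (-48.436))/(-70.311 − (-48.436))
f_A = -17.064 / -21.875 = 0.7801

0.780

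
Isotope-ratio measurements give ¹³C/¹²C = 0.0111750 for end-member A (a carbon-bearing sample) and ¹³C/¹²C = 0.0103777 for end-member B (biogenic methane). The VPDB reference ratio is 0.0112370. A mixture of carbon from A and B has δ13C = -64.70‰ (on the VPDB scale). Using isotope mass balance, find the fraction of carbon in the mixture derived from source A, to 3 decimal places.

0.166

δ_A = (0.0111750/0.0112370 − 1)×1000 = (0.994483 − 1)×1000 = -5.517‰
δ_B = (0.0103777/0.0112370 − 1)×1000 = (0.923529 − 1)×1000 = -76.471‰
f_A = (δ_mix − δ_B)/(δ_A − δ_B) = (-64.70 − (-76.471))/(-5.517 − (-76.471))
f_A = 11.771 / 70.953 = 0.1659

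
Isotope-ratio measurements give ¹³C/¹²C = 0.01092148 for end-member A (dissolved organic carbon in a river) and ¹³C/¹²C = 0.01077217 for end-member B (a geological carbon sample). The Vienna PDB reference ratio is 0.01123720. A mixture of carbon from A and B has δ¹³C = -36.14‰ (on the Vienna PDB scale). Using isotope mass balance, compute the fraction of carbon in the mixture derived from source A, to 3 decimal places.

δ_A = (0.01092148/0.01123720 − 1)×1000 = (0.971904 − 1)×1000 = -28.096‰
δ_B = (0.01077217/0.01123720 − 1)×1000 = (0.958617 − 1)×1000 = -41.383‰
f_A = (δ_mix − δ_B)/(δ_A − δ_B) = (-36.14 − (-41.383))/(-28.096 − (-41.383))
f_A = 5.243 / 13.287 = 0.3946

0.395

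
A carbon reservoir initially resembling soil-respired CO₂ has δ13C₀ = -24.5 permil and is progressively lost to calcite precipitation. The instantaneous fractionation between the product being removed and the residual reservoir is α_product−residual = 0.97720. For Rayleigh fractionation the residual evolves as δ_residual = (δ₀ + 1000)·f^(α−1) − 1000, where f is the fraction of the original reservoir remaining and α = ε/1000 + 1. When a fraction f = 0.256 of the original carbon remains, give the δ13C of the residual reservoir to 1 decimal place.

6.3 permil

Rayleigh residual: δ_res = (δ₀ + 1000)·f^(α−1) − 1000
α − 1 = -0.02280
f^(α−1) = 0.256^(-0.02280) = 1.031554
δ_res = (-24.5 + 1000) × 1.031554 − 1000 = 1006.281 − 1000 = 6.28 permil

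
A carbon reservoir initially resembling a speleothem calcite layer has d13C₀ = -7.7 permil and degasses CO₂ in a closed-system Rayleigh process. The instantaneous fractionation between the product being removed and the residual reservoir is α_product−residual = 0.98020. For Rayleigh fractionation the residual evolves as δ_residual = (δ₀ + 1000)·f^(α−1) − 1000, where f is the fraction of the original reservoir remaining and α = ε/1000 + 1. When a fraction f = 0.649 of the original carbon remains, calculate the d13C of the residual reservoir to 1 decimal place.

0.8 permil

Rayleigh residual: δ_res = (δ₀ + 1000)·f^(α−1) − 1000
α − 1 = -0.01980
f^(α−1) = 0.649^(-0.01980) = 1.008597
δ_res = (-7.7 + 1000) × 1.008597 − 1000 = 1000.831 − 1000 = 0.83 permil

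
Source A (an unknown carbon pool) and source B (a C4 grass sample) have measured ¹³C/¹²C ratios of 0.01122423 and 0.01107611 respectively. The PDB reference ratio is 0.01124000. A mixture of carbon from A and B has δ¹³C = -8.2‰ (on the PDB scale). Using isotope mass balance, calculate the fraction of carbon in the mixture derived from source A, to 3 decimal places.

0.484

δ_A = (0.01122423/0.01124000 − 1)×1000 = (0.998597 − 1)×1000 = -1.403‰
δ_B = (0.01107611/0.01124000 − 1)×1000 = (0.985419 − 1)×1000 = -14.581‰
f_A = (δ_mix − δ_B)/(δ_A − δ_B) = (-8.2 − (-14.581))/(-1.403 − (-14.581))
f_A = 6.381 / 13.178 = 0.4842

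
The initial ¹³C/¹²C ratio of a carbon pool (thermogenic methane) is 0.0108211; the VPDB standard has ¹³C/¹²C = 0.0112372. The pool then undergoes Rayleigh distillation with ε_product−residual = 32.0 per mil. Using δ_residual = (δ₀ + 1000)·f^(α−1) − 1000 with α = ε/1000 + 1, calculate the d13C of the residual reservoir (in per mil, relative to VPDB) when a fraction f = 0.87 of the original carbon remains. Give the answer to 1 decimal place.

δ₀ = (0.0108211/0.0112372 − 1)×1000 = (0.962971 − 1)×1000 = -37.029 per mil
α − 1 = ε/1000 = 0.0320
f^(α−1) = 0.87^(0.0320) = 0.995554
δ_res = (-37.029 + 1000) × 0.995554 − 1000 = 958.689 − 1000 = -41.31 per mil

-41.3 per mil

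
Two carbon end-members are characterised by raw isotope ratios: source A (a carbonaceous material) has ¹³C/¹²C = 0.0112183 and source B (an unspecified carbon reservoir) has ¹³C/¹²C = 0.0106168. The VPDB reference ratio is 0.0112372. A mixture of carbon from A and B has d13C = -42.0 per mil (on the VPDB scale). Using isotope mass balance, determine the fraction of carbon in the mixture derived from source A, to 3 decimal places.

0.247

δ_A = (0.0112183/0.0112372 − 1)×1000 = (0.998318 − 1)×1000 = -1.682 per mil
δ_B = (0.0106168/0.0112372 − 1)×1000 = (0.944791 − 1)×1000 = -55.209 per mil
f_A = (δ_mix − δ_B)/(δ_A − δ_B) = (-42.0 − (-55.209))/(-1.682 − (-55.209))
f_A = 13.209 / 53.528 = 0.2468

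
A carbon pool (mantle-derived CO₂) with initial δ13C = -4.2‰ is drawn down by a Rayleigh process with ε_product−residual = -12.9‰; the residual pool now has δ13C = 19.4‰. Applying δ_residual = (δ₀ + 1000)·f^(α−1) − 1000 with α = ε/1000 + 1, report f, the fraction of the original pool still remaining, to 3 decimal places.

0.163

α − 1 = ε/1000 = -0.0129
(δ_res + 1000)/(δ₀ + 1000) = (19.4 + 1000)/(-4.2 + 1000) = 1019.4/995.8 = 1.023700
f = 1.023700^(1/-0.0129) = exp(ln(1.023700)/-0.0129) = exp(0.02342/-0.0129)
f = exp(-1.8157) = 0.1627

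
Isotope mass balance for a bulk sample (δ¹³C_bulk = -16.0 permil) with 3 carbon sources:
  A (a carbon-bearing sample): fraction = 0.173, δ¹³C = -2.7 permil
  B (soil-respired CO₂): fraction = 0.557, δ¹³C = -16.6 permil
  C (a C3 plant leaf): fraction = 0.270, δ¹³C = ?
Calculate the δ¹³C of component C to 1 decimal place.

-23.3 permil

Isotope mass balance: δ_bulk = Σ fᵢ·δᵢ.
-16.0 = 0.173×(-2.7) + 0.557×(-16.6) + 0.270×δ_C
0.270·δ_C = -16.0 − (-9.713) = -6.287
δ_C = -6.287 / 0.270 = -23.28 permil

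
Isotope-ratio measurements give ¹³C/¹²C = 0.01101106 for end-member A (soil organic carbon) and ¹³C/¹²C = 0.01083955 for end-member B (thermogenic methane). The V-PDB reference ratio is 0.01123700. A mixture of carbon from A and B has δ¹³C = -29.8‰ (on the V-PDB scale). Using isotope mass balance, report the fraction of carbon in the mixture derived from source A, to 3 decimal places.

0.365

δ_A = (0.01101106/0.01123700 − 1)×1000 = (0.979893 − 1)×1000 = -20.107‰
δ_B = (0.01083955/0.01123700 − 1)×1000 = (0.964630 − 1)×1000 = -35.370‰
f_A = (δ_mix − δ_B)/(δ_A − δ_B) = (-29.8 − (-35.370))/(-20.107 − (-35.370))
f_A = 5.570 / 15.263 = 0.3649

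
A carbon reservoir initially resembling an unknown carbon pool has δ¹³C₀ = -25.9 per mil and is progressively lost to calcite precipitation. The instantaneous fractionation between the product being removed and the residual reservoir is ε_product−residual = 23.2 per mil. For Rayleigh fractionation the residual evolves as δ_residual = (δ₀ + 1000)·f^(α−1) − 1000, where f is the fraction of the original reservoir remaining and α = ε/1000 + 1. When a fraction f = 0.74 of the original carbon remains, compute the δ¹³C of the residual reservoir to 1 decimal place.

Rayleigh residual: δ_res = (δ₀ + 1000)·f^(α−1) − 1000
α = ε/1000 + 1 = 1.02320, so α − 1 = 0.02320
f^(α−1) = 0.74^(0.02320) = 0.993039
δ_res = (-25.9 + 1000) × 0.993039 − 1000 = 967.319 − 1000 = -32.68 per mil

-32.7 per mil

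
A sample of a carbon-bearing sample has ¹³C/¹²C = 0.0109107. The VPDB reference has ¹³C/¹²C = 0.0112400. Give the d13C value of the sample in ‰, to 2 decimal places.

d13C = (R_sample / R_standard − 1) × 1000
R_sample / R_standard = 0.0109107 / 0.0112400 = 0.970703
d13C = (0.970703 − 1) × 1000 = -29.297‰

-29.30‰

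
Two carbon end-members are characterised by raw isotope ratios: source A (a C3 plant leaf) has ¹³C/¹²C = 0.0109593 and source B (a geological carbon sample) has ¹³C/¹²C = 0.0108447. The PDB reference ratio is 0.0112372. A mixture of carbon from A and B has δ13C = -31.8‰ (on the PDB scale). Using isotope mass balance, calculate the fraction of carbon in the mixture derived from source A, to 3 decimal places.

δ_A = (0.0109593/0.0112372 − 1)×1000 = (0.975270 − 1)×1000 = -24.730‰
δ_B = (0.0108447/0.0112372 − 1)×1000 = (0.965071 − 1)×1000 = -34.929‰
f_A = (δ_mix − δ_B)/(δ_A − δ_B) = (-31.8 − (-34.929))/(-24.730 − (-34.929))
f_A = 3.129 / 10.198 = 0.3068

0.307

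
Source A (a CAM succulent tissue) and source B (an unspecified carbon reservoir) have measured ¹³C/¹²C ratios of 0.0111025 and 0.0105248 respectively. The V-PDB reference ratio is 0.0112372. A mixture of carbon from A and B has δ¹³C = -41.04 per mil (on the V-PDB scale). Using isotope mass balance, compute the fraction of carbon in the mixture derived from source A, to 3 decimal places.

0.435

δ_A = (0.0111025/0.0112372 − 1)×1000 = (0.988013 − 1)×1000 = -11.987 per mil
δ_B = (0.0105248/0.0112372 − 1)×1000 = (0.936603 − 1)×1000 = -63.397 per mil
f_A = (δ_mix − δ_B)/(δ_A − δ_B) = (-41.04 − (-63.397))/(-11.987 − (-63.397))
f_A = 22.357 / 51.410 = 0.4349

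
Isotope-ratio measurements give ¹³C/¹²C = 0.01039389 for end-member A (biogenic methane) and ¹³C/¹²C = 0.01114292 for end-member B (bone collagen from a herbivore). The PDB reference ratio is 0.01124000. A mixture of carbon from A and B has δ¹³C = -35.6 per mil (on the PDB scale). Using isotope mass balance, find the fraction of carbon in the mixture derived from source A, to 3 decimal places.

δ_A = (0.01039389/0.01124000 − 1)×1000 = (0.924723 − 1)×1000 = -75.277 per mil
δ_B = (0.01114292/0.01124000 − 1)×1000 = (0.991363 − 1)×1000 = -8.637 per mil
f_A = (δ_mix − δ_B)/(δ_A − δ_B) = (-35.6 − (-8.637))/(-75.277 − (-8.637))
f_A = -26.963 / -66.640 = 0.4046

0.405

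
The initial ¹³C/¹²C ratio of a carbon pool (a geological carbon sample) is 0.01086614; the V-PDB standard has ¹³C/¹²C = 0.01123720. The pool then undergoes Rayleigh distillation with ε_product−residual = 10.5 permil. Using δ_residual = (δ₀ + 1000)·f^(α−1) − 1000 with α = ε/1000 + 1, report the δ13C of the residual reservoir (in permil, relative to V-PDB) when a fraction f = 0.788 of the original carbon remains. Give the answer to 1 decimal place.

-35.4 permil

δ₀ = (0.01086614/0.01123720 − 1)×1000 = (0.966979 − 1)×1000 = -33.021 permil
α − 1 = ε/1000 = 0.0105
f^(α−1) = 0.788^(0.0105) = 0.997501
δ_res = (-33.021 + 1000) × 0.997501 − 1000 = 964.563 − 1000 = -35.44 permil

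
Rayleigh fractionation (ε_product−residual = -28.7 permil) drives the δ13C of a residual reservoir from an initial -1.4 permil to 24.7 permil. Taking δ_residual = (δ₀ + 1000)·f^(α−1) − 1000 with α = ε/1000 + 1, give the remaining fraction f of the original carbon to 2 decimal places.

α − 1 = ε/1000 = -0.0287
(δ_res + 1000)/(δ₀ + 1000) = (24.7 + 1000)/(-1.4 + 1000) = 1024.7/998.6 = 1.026137
f = 1.026137^(1/-0.0287) = exp(ln(1.026137)/-0.0287) = exp(0.02580/-0.0287)
f = exp(-0.8990) = 0.4070

0.41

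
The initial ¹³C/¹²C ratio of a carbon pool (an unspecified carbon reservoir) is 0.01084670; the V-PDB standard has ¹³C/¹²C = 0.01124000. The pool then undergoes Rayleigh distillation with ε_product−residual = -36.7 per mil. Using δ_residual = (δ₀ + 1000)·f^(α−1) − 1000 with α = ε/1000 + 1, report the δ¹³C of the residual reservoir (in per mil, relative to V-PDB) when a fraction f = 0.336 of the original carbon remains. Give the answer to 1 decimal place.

4.4 per mil

δ₀ = (0.01084670/0.01124000 − 1)×1000 = (0.965009 − 1)×1000 = -34.991 per mil
α − 1 = ε/1000 = -0.0367
f^(α−1) = 0.336^(-0.0367) = 1.040839
δ_res = (-34.991 + 1000) × 1.040839 − 1000 = 1004.418 − 1000 = 4.42 per mil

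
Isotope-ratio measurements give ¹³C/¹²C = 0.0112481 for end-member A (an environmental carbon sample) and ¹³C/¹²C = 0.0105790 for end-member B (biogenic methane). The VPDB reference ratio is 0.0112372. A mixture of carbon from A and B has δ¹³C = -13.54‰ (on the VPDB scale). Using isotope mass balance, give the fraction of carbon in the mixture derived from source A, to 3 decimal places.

δ_A = (0.0112481/0.0112372 − 1)×1000 = (1.000970 − 1)×1000 = 0.970‰
δ_B = (0.0105790/0.0112372 − 1)×1000 = (0.941427 − 1)×1000 = -58.573‰
f_A = (δ_mix − δ_B)/(δ_A − δ_B) = (-13.54 − (-58.573))/(0.970 − (-58.573))
f_A = 45.033 / 59.543 = 0.7563

0.756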